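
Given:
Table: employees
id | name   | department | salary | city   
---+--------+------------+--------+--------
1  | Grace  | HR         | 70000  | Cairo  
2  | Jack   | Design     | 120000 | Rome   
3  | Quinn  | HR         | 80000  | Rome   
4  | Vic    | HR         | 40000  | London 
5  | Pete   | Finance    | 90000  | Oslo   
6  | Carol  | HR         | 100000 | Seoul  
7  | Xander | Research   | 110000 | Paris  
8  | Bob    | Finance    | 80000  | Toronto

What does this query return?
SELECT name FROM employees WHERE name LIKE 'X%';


LIKE 'X%' matches names starting with 'X'
Matching: 1

1 rows:
Xander


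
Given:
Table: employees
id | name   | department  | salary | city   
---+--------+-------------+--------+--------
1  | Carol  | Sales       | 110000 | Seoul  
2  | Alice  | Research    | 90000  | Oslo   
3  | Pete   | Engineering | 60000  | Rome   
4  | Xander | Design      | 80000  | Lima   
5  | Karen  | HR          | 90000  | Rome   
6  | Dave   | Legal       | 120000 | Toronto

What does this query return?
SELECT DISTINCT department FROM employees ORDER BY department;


All 'department' values (row order): Sales, Research, Engineering, Design, HR, Legal
Removing duplicates leaves 6 unique value(s).

6 values:
Design
Engineering
HR
Legal
Research
Sales


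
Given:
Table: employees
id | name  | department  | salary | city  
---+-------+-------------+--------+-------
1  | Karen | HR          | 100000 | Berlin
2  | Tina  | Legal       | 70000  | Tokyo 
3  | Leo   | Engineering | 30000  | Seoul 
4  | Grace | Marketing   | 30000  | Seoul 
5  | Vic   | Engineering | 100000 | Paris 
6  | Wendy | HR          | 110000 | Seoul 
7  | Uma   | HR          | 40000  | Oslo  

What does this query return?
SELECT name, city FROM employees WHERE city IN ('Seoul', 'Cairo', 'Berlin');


Filtering: city IN ('Seoul', 'Cairo', 'Berlin')
Matching: 4 rows

4 rows:
Karen, Berlin
Leo, Seoul
Grace, Seoul
Wendy, Seoul


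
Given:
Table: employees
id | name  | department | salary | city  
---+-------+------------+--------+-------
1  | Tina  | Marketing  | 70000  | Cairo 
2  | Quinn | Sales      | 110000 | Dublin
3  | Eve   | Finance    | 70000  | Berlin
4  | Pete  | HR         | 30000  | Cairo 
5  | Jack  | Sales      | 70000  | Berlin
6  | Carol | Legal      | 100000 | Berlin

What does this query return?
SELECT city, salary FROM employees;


Projecting columns: city, salary

6 rows:
Cairo, 70000
Dublin, 110000
Berlin, 70000
Cairo, 30000
Berlin, 70000
Berlin, 100000


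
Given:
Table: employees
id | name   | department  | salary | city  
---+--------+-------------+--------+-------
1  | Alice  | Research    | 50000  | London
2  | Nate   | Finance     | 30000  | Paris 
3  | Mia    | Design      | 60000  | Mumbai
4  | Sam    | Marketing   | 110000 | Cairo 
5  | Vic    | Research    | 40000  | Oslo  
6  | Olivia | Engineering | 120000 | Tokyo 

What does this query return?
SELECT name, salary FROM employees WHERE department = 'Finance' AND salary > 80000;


Filtering: department = 'Finance' AND salary > 80000
Matching: 0 rows

Empty result set (0 rows)


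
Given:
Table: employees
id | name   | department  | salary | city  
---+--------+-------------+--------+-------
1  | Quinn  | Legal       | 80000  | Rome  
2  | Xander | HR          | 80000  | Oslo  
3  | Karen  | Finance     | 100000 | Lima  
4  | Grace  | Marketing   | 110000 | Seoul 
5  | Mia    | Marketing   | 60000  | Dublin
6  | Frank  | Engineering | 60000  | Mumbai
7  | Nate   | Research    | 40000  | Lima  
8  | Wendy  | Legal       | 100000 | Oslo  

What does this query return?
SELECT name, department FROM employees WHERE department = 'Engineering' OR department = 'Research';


Filtering: department = 'Engineering' OR 'Research'
Matching: 2 rows

2 rows:
Frank, Engineering
Nate, Research


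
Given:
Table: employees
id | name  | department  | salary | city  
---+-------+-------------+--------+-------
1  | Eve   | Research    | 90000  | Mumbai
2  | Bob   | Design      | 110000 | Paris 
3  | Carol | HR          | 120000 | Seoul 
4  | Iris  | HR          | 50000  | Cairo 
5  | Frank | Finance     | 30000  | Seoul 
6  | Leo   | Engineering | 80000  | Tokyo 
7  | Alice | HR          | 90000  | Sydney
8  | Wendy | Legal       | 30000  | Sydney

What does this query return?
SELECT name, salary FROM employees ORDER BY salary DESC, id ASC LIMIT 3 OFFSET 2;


Sort by salary DESC (id ASC tiebreak), then skip 2 and take 3
Rows 3 through 5

3 rows:
Eve, 90000
Alice, 90000
Leo, 80000


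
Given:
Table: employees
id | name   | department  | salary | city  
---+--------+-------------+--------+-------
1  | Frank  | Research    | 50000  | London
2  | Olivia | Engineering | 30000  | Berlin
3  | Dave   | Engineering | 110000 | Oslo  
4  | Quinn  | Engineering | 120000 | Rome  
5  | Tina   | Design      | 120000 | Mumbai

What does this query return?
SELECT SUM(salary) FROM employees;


SUM(salary) = 50000 + 30000 + 110000 + 120000 + 120000 = 430000

430000


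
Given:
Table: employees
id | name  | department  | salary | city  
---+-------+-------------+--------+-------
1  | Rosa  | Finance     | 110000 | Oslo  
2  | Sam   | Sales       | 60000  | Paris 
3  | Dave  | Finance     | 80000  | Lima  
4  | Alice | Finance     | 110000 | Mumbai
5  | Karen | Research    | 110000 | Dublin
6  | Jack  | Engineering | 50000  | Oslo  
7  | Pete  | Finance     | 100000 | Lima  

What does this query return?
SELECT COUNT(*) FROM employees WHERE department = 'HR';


Counting rows where department = 'HR'


0


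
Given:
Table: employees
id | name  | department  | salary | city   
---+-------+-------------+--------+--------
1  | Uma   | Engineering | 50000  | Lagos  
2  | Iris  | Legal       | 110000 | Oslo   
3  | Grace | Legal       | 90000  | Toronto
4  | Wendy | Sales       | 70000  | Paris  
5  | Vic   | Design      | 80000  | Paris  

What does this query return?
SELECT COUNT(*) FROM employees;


COUNT(*) counts all rows

5


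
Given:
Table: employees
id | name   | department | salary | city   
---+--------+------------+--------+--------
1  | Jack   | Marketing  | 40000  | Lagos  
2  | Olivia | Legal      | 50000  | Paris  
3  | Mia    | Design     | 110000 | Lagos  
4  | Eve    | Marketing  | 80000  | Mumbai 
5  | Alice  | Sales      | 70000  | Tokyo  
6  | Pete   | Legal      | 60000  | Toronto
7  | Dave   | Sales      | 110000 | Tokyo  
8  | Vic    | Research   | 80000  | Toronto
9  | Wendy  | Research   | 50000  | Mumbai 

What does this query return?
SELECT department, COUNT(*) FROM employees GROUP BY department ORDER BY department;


Assigning each row to its department group:
  Jack -> Marketing
  Olivia -> Legal
  Mia -> Design
  Eve -> Marketing
  Alice -> Sales
  Pete -> Legal
  Dave -> Sales
  Vic -> Research
  Wendy -> Research


5 groups:
Design, 1
Legal, 2
Marketing, 2
Research, 2
Sales, 2


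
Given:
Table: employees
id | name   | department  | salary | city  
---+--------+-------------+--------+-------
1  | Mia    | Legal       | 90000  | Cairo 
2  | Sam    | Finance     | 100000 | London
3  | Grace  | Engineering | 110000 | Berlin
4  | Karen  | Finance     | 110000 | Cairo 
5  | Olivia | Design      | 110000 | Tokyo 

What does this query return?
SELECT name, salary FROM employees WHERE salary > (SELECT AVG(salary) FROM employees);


Subquery: AVG(salary) = 104000.0
Filtering: salary > 104000.0
  Grace (110000) -> MATCH
  Karen (110000) -> MATCH
  Olivia (110000) -> MATCH


3 rows:
Grace, 110000
Karen, 110000
Olivia, 110000


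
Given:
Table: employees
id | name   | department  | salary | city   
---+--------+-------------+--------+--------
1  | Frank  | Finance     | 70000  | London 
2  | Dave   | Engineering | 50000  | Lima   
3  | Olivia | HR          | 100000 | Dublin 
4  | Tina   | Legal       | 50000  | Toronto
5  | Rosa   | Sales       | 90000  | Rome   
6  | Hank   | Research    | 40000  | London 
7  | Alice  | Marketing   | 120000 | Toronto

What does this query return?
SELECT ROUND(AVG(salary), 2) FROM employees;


SUM(salary) = 520000
COUNT = 7
ROUND(AVG, 2) = ROUND(520000 / 7, 2) = 74285.71

74285.71


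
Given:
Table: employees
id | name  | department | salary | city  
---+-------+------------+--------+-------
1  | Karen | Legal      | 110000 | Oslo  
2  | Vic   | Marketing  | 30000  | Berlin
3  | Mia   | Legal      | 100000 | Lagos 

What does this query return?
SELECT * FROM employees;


SELECT * returns all 3 rows with all columns

3 rows:
1, Karen, Legal, 110000, Oslo
2, Vic, Marketing, 30000, Berlin
3, Mia, Legal, 100000, Lagos


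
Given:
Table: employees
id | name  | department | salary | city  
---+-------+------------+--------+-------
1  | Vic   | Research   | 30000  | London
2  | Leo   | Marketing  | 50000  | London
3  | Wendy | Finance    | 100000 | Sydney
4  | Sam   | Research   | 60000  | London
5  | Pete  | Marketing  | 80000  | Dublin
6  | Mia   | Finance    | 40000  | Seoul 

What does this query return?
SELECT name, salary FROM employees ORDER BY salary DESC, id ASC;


Sorting by salary DESC, then id ASC for ties

6 rows:
Wendy, 100000
Pete, 80000
Sam, 60000
Leo, 50000
Mia, 40000
Vic, 30000


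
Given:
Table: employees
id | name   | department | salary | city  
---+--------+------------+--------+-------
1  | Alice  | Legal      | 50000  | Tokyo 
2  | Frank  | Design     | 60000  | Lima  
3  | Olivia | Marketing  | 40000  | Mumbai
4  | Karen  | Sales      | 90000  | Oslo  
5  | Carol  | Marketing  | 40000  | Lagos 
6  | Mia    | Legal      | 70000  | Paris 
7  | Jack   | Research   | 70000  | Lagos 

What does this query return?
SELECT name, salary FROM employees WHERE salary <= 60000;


Filtering: salary <= 60000
Matching: 4 rows

4 rows:
Alice, 50000
Frank, 60000
Olivia, 40000
Carol, 40000


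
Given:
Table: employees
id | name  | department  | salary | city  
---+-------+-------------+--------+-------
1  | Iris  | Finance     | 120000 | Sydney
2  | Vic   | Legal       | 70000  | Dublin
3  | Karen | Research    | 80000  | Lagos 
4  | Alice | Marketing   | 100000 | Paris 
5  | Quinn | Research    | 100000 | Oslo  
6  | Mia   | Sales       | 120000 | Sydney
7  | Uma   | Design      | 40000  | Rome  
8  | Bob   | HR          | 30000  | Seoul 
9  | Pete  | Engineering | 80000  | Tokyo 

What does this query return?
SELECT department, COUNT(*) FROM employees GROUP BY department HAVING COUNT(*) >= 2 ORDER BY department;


Groups with count >= 2:
  Research: 2 -> PASS
  Design: 1 -> filtered out
  Engineering: 1 -> filtered out
  Finance: 1 -> filtered out
  HR: 1 -> filtered out
  Legal: 1 -> filtered out
  Marketing: 1 -> filtered out
  Sales: 1 -> filtered out


1 groups:
Research, 2


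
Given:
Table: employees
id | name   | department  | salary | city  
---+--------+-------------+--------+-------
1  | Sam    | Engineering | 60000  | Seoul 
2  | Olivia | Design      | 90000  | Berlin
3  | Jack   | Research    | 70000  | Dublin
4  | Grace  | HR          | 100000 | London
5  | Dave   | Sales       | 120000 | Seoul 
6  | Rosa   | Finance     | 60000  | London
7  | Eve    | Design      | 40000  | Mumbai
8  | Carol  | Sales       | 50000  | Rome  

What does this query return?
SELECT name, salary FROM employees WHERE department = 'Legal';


Filtering: department = 'Legal'
Matching rows: 0

Empty result set (0 rows)


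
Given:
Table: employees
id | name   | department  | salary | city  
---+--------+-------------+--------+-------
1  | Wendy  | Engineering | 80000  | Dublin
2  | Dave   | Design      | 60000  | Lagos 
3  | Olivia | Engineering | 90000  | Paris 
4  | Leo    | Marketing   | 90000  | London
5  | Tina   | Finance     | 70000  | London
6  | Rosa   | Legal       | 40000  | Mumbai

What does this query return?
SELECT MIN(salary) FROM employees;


Salaries: 80000, 60000, 90000, 90000, 70000, 40000
MIN = 40000

40000


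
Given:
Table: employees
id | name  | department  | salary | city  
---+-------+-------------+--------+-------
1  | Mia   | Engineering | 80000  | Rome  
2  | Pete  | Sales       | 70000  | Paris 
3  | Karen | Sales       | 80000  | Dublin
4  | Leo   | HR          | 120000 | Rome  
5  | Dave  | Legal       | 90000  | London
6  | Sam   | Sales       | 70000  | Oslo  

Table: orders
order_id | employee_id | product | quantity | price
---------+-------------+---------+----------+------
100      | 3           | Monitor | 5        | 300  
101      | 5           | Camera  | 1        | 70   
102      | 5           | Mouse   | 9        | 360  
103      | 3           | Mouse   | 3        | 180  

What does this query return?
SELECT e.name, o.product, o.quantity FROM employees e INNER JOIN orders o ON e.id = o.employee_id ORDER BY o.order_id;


Joining employees.id = orders.employee_id:
  employee Karen (id=3) -> order Monitor
  employee Dave (id=5) -> order Camera
  employee Dave (id=5) -> order Mouse
  employee Karen (id=3) -> order Mouse


4 rows:
Karen, Monitor, 5
Dave, Camera, 1
Dave, Mouse, 9
Karen, Mouse, 3


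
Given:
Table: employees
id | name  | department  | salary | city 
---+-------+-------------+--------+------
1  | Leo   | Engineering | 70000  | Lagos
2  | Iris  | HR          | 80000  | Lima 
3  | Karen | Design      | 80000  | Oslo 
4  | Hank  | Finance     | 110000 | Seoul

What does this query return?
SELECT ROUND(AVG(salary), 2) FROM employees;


SUM(salary) = 340000
COUNT = 4
ROUND(AVG, 2) = ROUND(340000 / 4, 2) = 85000.0

85000.0


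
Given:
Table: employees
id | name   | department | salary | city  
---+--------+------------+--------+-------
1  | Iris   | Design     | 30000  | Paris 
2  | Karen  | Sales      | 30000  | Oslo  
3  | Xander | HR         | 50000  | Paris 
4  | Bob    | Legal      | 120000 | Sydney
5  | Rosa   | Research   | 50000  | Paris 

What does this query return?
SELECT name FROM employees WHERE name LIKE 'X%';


LIKE 'X%' matches names starting with 'X'
Matching: 1

1 rows:
Xander


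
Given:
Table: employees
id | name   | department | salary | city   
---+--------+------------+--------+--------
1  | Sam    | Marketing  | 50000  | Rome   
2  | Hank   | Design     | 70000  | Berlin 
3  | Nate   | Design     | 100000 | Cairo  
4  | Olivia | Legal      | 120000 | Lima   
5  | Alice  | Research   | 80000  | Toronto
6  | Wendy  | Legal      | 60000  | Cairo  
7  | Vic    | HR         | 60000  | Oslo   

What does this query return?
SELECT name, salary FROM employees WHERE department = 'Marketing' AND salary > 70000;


Filtering: department = 'Marketing' AND salary > 70000
Matching: 0 rows

Empty result set (0 rows)


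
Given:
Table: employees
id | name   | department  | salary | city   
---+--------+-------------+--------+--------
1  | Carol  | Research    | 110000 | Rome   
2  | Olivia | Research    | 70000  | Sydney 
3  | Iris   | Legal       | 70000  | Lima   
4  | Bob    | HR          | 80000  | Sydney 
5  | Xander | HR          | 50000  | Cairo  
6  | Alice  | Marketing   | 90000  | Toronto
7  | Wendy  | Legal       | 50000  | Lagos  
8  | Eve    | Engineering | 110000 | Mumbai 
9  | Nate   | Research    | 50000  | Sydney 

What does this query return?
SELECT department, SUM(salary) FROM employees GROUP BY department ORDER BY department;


Summing salary within each department:
  Engineering: 110000 = 110000
  HR: 80000 + 50000 = 130000
  Legal: 70000 + 50000 = 120000
  Marketing: 90000 = 90000
  Research: 110000 + 70000 + 50000 = 230000


5 groups:
Engineering, 110000
HR, 130000
Legal, 120000
Marketing, 90000
Research, 230000


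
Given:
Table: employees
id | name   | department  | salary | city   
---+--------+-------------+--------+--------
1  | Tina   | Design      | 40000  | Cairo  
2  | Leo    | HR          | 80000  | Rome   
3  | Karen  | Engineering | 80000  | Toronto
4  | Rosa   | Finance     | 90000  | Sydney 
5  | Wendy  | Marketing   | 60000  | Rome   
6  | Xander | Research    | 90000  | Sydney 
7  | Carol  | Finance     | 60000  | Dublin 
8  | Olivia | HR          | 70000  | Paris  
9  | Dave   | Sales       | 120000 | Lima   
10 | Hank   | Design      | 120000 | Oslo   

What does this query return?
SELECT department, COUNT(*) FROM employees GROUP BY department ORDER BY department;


Assigning each row to its department group:
  Tina -> Design
  Leo -> HR
  Karen -> Engineering
  Rosa -> Finance
  Wendy -> Marketing
  Xander -> Research
  Carol -> Finance
  Olivia -> HR
  Dave -> Sales
  Hank -> Design


7 groups:
Design, 2
Engineering, 1
Finance, 2
HR, 2
Marketing, 1
Research, 1
Sales, 1


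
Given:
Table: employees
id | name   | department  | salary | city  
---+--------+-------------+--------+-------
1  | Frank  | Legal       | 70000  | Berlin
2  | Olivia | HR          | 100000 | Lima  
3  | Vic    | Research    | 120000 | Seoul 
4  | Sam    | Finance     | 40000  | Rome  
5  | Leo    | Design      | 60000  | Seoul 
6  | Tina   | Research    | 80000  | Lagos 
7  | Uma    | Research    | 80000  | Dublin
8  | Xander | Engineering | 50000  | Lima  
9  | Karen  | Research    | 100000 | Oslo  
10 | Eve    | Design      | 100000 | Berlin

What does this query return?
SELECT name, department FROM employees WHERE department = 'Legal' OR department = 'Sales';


Filtering: department = 'Legal' OR 'Sales'
Matching: 1 rows

1 rows:
Frank, Legal


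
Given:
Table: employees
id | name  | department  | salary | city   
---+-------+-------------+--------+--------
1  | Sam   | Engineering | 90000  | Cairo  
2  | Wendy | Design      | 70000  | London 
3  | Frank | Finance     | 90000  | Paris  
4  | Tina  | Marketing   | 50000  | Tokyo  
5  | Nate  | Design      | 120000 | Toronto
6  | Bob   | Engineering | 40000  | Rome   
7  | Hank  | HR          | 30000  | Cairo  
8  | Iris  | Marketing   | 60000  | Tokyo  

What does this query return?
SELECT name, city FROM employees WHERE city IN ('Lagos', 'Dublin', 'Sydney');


Filtering: city IN ('Lagos', 'Dublin', 'Sydney')
Matching: 0 rows

Empty result set (0 rows)


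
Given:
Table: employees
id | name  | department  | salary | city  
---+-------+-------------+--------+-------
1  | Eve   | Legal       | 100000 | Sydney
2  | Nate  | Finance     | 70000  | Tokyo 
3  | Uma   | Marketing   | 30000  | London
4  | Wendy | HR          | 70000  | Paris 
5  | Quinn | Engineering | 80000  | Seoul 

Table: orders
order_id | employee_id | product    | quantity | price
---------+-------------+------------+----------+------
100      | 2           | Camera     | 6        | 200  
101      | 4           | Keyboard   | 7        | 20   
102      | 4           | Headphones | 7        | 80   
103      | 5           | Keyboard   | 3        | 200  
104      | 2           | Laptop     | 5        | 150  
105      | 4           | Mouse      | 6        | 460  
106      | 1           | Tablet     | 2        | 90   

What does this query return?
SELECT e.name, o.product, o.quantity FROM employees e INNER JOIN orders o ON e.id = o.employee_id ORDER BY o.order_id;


Joining employees.id = orders.employee_id:
  employee Nate (id=2) -> order Camera
  employee Wendy (id=4) -> order Keyboard
  employee Wendy (id=4) -> order Headphones
  employee Quinn (id=5) -> order Keyboard
  employee Nate (id=2) -> order Laptop
  employee Wendy (id=4) -> order Mouse
  employee Eve (id=1) -> order Tablet


7 rows:
Nate, Camera, 6
Wendy, Keyboard, 7
Wendy, Headphones, 7
Quinn, Keyboard, 3
Nate, Laptop, 5
Wendy, Mouse, 6
Eve, Tablet, 2


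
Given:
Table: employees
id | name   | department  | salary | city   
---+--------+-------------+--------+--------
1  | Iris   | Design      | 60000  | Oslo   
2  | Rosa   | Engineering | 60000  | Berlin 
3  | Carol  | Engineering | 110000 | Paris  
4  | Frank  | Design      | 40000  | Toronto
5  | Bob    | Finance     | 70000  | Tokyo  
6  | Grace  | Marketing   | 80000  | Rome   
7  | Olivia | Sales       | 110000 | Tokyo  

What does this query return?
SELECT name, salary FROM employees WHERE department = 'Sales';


Filtering: department = 'Sales'
Matching rows: 1

1 rows:
Olivia, 110000


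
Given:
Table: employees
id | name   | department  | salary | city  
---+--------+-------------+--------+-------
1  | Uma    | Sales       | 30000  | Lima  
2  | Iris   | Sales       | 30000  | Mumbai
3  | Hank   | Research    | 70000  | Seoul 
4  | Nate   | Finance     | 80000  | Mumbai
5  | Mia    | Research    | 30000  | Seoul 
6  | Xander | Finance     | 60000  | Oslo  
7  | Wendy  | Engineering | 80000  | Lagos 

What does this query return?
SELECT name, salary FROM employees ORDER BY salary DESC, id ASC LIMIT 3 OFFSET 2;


Sort by salary DESC (id ASC tiebreak), then skip 2 and take 3
Rows 3 through 5

3 rows:
Hank, 70000
Xander, 60000
Uma, 30000


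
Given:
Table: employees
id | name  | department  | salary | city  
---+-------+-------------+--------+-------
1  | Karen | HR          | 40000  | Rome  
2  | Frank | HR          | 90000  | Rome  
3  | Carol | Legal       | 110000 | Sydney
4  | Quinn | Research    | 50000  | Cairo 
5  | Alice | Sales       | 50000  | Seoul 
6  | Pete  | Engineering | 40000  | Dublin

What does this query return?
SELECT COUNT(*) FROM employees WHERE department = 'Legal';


Counting rows where department = 'Legal'
  Carol -> MATCH


1


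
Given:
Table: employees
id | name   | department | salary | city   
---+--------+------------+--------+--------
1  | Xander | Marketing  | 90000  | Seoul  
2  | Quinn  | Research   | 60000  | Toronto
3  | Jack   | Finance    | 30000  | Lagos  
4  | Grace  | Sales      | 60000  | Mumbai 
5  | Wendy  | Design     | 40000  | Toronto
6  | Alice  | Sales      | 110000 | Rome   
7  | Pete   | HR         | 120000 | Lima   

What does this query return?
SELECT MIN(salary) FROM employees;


Salaries: 90000, 60000, 30000, 60000, 40000, 110000, 120000
MIN = 30000

30000


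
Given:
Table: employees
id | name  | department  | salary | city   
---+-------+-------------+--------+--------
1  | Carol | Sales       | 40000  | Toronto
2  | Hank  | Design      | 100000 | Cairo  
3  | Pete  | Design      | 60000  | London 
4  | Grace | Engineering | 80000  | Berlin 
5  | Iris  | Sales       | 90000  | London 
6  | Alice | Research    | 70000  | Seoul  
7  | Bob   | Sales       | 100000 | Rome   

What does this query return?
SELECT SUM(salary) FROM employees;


SUM(salary) = 40000 + 100000 + 60000 + 80000 + 90000 + 70000 + 100000 = 540000

540000


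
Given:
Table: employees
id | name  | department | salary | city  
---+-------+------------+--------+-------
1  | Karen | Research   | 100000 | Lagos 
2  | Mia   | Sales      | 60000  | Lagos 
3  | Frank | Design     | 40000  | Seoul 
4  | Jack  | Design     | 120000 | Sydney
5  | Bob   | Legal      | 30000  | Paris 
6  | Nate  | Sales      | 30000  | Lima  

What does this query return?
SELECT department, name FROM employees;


Projecting columns: department, name

6 rows:
Research, Karen
Sales, Mia
Design, Frank
Design, Jack
Legal, Bob
Sales, Nate


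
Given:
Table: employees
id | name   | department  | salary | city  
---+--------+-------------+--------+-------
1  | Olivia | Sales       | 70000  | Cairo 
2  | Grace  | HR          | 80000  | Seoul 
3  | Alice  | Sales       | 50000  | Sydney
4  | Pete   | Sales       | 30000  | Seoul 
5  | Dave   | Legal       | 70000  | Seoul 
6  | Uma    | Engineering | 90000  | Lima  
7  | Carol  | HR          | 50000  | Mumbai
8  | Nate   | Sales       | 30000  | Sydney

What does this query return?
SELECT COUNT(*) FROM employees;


COUNT(*) counts all rows

8


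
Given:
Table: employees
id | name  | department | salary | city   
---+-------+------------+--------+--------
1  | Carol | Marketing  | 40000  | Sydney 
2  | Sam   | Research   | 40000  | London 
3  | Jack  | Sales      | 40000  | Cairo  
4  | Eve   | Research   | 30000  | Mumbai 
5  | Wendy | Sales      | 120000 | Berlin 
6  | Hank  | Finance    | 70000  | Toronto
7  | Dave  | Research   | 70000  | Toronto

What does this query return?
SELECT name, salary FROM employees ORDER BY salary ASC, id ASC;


Sorting by salary ASC, then id ASC for ties

7 rows:
Eve, 30000
Carol, 40000
Sam, 40000
Jack, 40000
Hank, 70000
Dave, 70000
Wendy, 120000


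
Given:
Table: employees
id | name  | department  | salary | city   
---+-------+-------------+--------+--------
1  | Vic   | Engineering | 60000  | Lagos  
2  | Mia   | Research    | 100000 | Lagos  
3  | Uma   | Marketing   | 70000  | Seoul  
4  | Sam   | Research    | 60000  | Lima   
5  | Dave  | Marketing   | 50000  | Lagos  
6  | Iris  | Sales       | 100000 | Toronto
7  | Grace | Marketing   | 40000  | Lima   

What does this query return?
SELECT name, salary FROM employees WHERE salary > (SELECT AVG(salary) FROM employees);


Subquery: AVG(salary) = 68571.43
Filtering: salary > 68571.43
  Mia (100000) -> MATCH
  Uma (70000) -> MATCH
  Iris (100000) -> MATCH


3 rows:
Mia, 100000
Uma, 70000
Iris, 100000


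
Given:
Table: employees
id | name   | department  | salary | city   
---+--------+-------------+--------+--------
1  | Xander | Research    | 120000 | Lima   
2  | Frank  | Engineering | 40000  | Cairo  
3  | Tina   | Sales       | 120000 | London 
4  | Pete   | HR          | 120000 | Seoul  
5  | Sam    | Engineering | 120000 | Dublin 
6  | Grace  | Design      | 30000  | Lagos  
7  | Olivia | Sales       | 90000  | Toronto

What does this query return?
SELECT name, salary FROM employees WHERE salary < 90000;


Filtering: salary < 90000
Matching: 2 rows

2 rows:
Frank, 40000
Grace, 30000


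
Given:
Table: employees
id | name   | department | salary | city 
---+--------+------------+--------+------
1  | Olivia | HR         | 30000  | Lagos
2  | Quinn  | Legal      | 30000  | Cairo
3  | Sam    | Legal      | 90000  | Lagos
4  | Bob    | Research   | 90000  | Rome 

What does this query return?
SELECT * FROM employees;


SELECT * returns all 4 rows with all columns

4 rows:
1, Olivia, HR, 30000, Lagos
2, Quinn, Legal, 30000, Cairo
3, Sam, Legal, 90000, Lagos
4, Bob, Research, 90000, Rome


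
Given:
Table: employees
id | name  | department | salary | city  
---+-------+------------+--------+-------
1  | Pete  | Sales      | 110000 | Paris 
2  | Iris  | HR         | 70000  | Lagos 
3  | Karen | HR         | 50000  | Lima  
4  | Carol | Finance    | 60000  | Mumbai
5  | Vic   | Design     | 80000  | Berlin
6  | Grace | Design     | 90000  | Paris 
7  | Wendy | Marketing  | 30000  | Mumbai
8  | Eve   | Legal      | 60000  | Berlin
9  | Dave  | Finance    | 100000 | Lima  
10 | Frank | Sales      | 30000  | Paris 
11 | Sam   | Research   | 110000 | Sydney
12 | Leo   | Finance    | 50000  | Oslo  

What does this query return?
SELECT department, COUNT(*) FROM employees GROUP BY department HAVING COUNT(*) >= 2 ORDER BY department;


Groups with count >= 2:
  Design: 2 -> PASS
  Finance: 3 -> PASS
  HR: 2 -> PASS
  Sales: 2 -> PASS
  Legal: 1 -> filtered out
  Marketing: 1 -> filtered out
  Research: 1 -> filtered out


4 groups:
Design, 2
Finance, 3
HR, 2
Sales, 2


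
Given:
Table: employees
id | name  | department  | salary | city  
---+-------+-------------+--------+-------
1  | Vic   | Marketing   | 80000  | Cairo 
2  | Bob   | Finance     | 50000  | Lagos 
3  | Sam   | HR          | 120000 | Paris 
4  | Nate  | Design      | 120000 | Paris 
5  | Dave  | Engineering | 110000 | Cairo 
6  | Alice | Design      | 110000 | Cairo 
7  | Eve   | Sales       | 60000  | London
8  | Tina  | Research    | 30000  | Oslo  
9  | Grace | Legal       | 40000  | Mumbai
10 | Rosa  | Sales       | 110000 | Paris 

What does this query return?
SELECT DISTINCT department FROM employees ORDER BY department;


All 'department' values (row order): Marketing, Finance, HR, Design, Engineering, Design, Sales, Research, Legal, Sales
Removing duplicates leaves 8 unique value(s).

8 values:
Design
Engineering
Finance
HR
Legal
Marketing
Research
Sales


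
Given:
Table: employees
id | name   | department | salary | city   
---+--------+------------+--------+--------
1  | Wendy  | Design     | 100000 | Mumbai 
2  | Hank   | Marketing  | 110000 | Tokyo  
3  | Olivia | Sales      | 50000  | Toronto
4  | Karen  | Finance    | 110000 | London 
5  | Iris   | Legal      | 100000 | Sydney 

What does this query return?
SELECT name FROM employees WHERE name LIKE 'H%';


LIKE 'H%' matches names starting with 'H'
Matching: 1

1 rows:
Hank


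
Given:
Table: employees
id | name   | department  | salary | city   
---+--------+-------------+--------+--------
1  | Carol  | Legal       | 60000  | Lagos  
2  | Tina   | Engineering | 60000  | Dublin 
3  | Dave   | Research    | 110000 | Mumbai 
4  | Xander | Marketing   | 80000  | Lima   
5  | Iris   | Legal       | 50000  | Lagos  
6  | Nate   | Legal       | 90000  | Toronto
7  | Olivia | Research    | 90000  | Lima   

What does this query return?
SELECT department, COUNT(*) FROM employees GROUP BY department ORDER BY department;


Assigning each row to its department group:
  Carol -> Legal
  Tina -> Engineering
  Dave -> Research
  Xander -> Marketing
  Iris -> Legal
  Nate -> Legal
  Olivia -> Research


4 groups:
Engineering, 1
Legal, 3
Marketing, 1
Research, 2


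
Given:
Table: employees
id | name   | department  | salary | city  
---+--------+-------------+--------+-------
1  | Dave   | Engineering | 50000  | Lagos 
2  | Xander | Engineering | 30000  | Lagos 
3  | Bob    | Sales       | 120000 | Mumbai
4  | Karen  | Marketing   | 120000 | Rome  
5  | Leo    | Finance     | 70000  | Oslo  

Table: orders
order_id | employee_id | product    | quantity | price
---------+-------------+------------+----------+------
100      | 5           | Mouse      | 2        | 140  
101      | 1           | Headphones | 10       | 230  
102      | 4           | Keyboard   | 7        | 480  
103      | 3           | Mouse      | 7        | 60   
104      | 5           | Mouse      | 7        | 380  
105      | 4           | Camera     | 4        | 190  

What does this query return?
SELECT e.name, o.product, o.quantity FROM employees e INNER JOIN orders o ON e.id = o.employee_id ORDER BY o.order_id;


Joining employees.id = orders.employee_id:
  employee Leo (id=5) -> order Mouse
  employee Dave (id=1) -> order Headphones
  employee Karen (id=4) -> order Keyboard
  employee Bob (id=3) -> order Mouse
  employee Leo (id=5) -> order Mouse
  employee Karen (id=4) -> order Camera


6 rows:
Leo, Mouse, 2
Dave, Headphones, 10
Karen, Keyboard, 7
Bob, Mouse, 7
Leo, Mouse, 7
Karen, Camera, 4


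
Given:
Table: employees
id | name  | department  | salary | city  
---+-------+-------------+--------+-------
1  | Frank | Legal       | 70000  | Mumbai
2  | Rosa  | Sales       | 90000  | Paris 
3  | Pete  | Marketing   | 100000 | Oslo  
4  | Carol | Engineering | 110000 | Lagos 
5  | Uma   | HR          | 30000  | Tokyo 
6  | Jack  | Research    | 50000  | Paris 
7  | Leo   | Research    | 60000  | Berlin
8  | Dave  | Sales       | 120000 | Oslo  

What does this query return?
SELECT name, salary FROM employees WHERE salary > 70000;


Filtering: salary > 70000
Matching: 4 rows

4 rows:
Rosa, 90000
Pete, 100000
Carol, 110000
Dave, 120000


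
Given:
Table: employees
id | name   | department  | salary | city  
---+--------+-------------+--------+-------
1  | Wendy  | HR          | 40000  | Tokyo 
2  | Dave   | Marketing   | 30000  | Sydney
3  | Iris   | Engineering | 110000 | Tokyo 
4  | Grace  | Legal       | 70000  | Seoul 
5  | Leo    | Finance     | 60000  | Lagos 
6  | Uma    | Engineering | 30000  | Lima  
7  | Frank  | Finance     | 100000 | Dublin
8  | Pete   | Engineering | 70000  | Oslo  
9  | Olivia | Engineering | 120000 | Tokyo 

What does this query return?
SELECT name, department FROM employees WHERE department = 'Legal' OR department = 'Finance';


Filtering: department = 'Legal' OR 'Finance'
Matching: 3 rows

3 rows:
Grace, Legal
Leo, Finance
Frank, Finance


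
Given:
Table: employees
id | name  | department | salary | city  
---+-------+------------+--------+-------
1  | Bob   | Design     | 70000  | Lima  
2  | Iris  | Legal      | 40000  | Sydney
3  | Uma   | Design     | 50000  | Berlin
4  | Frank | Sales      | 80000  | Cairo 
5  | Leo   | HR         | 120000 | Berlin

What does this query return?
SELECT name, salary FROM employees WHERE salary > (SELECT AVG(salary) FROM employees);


Subquery: AVG(salary) = 72000.0
Filtering: salary > 72000.0
  Frank (80000) -> MATCH
  Leo (120000) -> MATCH


2 rows:
Frank, 80000
Leo, 120000


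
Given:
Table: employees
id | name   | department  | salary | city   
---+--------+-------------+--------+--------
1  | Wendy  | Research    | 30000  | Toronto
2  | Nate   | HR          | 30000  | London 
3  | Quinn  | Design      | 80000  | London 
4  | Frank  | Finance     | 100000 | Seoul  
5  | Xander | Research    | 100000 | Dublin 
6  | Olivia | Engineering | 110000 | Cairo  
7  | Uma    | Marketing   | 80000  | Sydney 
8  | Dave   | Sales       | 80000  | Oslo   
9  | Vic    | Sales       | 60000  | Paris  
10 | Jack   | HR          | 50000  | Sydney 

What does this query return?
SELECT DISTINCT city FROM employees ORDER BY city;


All 'city' values (row order): Toronto, London, London, Seoul, Dublin, Cairo, Sydney, Oslo, Paris, Sydney
Removing duplicates leaves 8 unique value(s).

8 values:
Cairo
Dublin
London
Oslo
Paris
Seoul
Sydney
Toronto


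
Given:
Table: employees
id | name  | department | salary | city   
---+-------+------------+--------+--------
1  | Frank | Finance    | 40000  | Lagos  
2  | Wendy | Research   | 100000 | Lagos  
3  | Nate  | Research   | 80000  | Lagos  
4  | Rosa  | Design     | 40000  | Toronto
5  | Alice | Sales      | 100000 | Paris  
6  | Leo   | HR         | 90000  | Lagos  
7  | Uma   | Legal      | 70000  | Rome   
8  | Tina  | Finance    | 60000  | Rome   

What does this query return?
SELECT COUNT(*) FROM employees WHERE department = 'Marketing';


Counting rows where department = 'Marketing'


0


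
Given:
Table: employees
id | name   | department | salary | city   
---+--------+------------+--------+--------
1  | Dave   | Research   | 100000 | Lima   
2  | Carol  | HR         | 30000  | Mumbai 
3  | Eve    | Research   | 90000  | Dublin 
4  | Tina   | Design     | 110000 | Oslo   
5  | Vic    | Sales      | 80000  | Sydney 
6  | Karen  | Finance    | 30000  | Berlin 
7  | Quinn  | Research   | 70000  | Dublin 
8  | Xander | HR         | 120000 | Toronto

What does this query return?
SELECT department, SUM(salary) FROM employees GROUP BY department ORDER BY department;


Summing salary within each department:
  Design: 110000 = 110000
  Finance: 30000 = 30000
  HR: 30000 + 120000 = 150000
  Research: 100000 + 90000 + 70000 = 260000
  Sales: 80000 = 80000


5 groups:
Design, 110000
Finance, 30000
HR, 150000
Research, 260000
Sales, 80000


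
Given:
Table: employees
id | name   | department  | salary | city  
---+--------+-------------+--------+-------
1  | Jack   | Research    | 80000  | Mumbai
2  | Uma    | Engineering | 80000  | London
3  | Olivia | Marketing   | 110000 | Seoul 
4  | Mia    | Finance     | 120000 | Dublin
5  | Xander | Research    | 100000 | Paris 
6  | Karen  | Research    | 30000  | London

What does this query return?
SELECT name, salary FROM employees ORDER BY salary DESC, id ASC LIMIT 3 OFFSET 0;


Sort by salary DESC (id ASC tiebreak), then skip 0 and take 3
Rows 1 through 3

3 rows:
Mia, 120000
Olivia, 110000
Xander, 100000


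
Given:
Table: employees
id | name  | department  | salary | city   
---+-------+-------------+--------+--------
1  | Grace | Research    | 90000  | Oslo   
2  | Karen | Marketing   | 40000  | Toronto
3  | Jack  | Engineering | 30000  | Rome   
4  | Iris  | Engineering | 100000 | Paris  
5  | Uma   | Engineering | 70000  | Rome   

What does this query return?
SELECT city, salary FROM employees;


Projecting columns: city, salary

5 rows:
Oslo, 90000
Toronto, 40000
Rome, 30000
Paris, 100000
Rome, 70000


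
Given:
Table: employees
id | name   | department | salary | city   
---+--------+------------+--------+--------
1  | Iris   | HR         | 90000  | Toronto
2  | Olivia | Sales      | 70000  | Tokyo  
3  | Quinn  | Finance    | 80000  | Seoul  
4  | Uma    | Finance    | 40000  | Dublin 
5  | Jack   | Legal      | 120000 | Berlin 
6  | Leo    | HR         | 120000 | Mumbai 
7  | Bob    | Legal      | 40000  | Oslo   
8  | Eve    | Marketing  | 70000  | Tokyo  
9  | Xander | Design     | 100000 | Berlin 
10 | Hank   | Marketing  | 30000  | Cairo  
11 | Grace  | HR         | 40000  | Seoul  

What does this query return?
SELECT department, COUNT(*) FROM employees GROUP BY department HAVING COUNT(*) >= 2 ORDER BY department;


Groups with count >= 2:
  Finance: 2 -> PASS
  HR: 3 -> PASS
  Legal: 2 -> PASS
  Marketing: 2 -> PASS
  Design: 1 -> filtered out
  Sales: 1 -> filtered out


4 groups:
Finance, 2
HR, 3
Legal, 2
Marketing, 2


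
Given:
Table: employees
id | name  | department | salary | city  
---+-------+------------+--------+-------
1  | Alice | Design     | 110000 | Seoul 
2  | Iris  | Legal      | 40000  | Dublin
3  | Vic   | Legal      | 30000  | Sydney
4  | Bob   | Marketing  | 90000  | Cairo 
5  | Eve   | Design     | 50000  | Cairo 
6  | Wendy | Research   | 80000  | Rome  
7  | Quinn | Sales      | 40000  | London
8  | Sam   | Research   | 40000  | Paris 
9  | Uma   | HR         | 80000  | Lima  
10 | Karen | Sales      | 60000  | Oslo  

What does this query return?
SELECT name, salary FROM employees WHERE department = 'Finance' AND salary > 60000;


Filtering: department = 'Finance' AND salary > 60000
Matching: 0 rows

Empty result set (0 rows)


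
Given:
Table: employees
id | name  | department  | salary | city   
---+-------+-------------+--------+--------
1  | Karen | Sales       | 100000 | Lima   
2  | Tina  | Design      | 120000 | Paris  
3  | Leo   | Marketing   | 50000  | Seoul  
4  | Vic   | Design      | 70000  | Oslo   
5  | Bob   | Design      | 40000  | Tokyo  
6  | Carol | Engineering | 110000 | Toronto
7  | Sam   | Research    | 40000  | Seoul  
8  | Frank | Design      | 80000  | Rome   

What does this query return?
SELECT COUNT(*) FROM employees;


COUNT(*) counts all rows

8


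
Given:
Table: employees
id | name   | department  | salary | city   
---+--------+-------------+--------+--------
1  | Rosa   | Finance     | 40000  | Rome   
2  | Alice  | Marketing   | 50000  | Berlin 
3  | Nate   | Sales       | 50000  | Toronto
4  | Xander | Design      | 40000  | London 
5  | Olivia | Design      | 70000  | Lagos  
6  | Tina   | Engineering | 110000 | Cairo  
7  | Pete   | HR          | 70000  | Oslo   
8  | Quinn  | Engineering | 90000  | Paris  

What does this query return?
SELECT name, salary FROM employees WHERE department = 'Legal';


Filtering: department = 'Legal'
Matching rows: 0

Empty result set (0 rows)


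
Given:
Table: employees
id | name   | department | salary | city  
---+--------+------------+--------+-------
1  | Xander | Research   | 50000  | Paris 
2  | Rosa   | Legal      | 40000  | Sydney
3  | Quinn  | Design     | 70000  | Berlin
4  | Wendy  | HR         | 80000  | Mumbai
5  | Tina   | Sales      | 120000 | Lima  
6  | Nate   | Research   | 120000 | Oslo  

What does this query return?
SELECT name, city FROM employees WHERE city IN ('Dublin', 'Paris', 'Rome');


Filtering: city IN ('Dublin', 'Paris', 'Rome')
Matching: 1 rows

1 rows:
Xander, Paris


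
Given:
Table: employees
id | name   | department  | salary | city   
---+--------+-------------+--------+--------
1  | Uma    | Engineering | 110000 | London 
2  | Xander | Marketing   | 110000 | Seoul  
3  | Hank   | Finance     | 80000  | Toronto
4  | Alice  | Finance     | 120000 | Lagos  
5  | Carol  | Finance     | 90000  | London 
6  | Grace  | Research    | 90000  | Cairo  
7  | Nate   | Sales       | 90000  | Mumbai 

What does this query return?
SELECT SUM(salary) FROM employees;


SUM(salary) = 110000 + 110000 + 80000 + 120000 + 90000 + 90000 + 90000 = 690000

690000


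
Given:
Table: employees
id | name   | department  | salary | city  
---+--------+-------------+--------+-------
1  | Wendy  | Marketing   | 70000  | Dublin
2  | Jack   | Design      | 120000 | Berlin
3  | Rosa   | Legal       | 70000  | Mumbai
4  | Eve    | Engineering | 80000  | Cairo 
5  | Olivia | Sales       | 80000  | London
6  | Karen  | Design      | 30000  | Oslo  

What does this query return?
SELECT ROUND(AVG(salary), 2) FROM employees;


SUM(salary) = 450000
COUNT = 6
ROUND(AVG, 2) = ROUND(450000 / 6, 2) = 75000.0

75000.0
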